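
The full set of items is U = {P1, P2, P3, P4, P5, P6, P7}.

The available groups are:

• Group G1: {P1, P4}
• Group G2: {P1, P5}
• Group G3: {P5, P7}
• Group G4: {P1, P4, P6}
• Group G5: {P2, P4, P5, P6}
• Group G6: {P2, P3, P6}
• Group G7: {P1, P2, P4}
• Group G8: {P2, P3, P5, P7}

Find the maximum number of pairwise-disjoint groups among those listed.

G1, G3, G6 are pairwise disjoint (G1={P1,P4}; G3={P5,P7}; G6={P2,P3,P6}).
Every remaining group overlaps one of these, and no 4 of the listed groups are pairwise disjoint, so 3 is the maximum.

3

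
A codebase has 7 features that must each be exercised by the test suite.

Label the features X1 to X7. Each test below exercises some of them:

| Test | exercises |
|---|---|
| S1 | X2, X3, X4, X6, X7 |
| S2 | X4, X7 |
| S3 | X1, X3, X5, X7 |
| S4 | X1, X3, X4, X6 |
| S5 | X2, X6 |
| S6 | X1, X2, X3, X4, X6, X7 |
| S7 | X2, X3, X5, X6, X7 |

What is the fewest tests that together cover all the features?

2

S1 and S3 together: S1 ∪ S3 = {X1, X2, X3, X4, X5, X6, X7} — every feature is covered.
No single test has all 7 features (the largest, S6, has 6), so 2 is optimal.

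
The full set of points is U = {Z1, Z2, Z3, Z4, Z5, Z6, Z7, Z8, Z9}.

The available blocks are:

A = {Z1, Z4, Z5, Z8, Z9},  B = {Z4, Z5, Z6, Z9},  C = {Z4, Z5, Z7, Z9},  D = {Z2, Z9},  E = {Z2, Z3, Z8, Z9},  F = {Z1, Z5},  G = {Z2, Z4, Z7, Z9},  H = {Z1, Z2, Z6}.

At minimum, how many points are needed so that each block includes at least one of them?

Take T = {Z2, Z5}. Each listed block contains at least one of these, so T is a hitting set of size 2.
The blocks E, F are pairwise disjoint, so any hitting set needs a separate point for each — at least 2. Hence 2 is optimal.

2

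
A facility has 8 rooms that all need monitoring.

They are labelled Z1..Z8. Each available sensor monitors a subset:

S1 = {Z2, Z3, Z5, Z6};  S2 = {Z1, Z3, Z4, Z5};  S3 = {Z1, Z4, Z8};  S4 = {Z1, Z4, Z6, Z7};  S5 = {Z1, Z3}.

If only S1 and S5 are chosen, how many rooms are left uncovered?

Union of S1, S5 = {Z1, Z2, Z3, Z5, Z6}.
Not covered: Z4, Z7, Z8 — 3 rooms.

3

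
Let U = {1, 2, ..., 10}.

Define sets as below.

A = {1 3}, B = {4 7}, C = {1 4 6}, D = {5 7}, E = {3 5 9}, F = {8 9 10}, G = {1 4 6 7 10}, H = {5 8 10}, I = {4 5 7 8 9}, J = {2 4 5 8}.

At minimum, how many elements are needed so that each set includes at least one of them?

Take T = {3, 4, 7, 8}. Each listed set contains at least one of these, so T is a hitting set of size 4.
No choice of 3 elements meets every set, so 4 is the minimum.

4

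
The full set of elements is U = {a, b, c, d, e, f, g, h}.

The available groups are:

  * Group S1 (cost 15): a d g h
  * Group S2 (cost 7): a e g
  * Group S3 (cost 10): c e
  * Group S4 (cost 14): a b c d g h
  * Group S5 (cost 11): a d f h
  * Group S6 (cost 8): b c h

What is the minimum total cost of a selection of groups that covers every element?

26

S2, S5, S6 together cover every element (S2 ∪ S5 ∪ S6 = {a, b, c, d, e, f, g, h}); total cost 7 + 11 + 8 = 26.
No covering selection has total cost below 26.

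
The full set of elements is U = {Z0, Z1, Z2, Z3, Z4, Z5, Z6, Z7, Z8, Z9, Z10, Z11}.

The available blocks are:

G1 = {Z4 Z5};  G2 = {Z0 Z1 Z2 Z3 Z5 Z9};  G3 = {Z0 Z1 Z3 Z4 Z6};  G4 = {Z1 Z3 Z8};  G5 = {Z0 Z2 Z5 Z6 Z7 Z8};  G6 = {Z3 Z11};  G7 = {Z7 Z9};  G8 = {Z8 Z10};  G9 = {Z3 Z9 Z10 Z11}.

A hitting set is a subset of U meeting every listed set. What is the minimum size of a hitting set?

4

The 4 elements {Z3, Z5, Z8, Z9} hit every block.
The blocks G1, G6, G7, G8 are pairwise disjoint, so any hitting set needs a separate element for each — at least 4. Hence 4 is optimal.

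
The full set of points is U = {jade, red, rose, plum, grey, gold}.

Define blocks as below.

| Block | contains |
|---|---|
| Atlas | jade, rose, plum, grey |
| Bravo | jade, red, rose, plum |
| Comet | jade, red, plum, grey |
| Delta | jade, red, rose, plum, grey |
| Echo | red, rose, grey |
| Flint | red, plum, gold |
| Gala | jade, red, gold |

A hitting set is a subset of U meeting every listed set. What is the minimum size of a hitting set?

H = {red, rose} meets every block (each contains at least one member of H), and |H| = 2.
No single point lies in every block, so at least 2 are needed and 2 is optimal.

2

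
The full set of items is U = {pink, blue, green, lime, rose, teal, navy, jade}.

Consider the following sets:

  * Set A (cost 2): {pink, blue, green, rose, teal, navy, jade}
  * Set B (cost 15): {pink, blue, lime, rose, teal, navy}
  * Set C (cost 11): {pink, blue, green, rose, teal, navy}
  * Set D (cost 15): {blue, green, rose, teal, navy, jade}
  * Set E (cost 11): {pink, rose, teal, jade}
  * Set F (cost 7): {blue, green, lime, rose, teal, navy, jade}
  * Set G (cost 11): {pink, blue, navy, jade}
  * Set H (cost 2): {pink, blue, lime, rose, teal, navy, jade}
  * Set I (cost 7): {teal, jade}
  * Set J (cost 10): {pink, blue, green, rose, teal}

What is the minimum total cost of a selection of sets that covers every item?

A, H together cover every item (A ∪ H = {pink, blue, green, lime, rose, teal, navy, jade}); total cost 2 + 2 = 4.
No covering selection has total cost below 4.

4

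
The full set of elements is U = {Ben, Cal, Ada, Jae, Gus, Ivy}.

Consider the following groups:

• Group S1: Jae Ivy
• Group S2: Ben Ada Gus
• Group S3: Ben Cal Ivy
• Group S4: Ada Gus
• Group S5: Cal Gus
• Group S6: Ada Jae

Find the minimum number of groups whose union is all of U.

3

S1 and S2 and S5 together: S1 ∪ S2 ∪ S5 = {Ben, Cal, Ada, Jae, Gus, Ivy} — every element is covered.
No 2 of the 6 groups cover everything (all 15 combinations miss at least one element), so 3 is optimal.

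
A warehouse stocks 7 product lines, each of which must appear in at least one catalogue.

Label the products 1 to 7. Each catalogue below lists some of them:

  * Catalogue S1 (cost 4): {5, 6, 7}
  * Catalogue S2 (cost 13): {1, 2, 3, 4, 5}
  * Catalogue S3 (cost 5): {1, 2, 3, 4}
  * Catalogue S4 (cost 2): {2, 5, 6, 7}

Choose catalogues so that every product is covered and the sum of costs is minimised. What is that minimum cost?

S3, S4 together cover every product (S3 ∪ S4 = {1, 2, 3, 4, 5, 6, 7}); total cost 5 + 2 = 7.
No covering selection has total cost below 7.

7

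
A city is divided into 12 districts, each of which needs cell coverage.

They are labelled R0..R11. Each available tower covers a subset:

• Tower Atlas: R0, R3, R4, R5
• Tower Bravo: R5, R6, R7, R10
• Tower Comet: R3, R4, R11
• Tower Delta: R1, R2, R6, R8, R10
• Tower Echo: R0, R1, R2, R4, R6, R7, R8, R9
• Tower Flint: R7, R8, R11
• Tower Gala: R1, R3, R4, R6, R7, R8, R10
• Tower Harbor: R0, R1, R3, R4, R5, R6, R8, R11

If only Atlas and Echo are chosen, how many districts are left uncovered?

2

Union of Atlas, Echo = {R0, R1, R2, R3, R4, R5, R6, R7, R8, R9}.
Not covered: R10, R11 — 2 districts.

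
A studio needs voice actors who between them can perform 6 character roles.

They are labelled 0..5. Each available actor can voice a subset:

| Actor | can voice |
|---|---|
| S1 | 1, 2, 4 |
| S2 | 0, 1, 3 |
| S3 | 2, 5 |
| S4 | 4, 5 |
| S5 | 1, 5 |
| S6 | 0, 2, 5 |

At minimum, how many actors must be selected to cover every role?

S1 and S2 and S3 together: S1 ∪ S2 ∪ S3 = {0, 1, 2, 3, 4, 5} — every role is covered.
Only S2 contains 3, so S2 is forced; the remaining 3 roles need at least 2 more actors (each remaining actor adds at most 2) — so at least 3 actors are needed, and 3 is optimal.

3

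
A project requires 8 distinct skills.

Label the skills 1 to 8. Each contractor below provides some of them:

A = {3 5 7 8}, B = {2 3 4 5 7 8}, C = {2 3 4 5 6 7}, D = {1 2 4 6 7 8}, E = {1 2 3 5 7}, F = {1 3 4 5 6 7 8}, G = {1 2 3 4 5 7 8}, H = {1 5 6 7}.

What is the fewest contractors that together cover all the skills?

E and F together: E ∪ F = {1, 2, 3, 4, 5, 6, 7, 8} — every skill is covered.
No single contractor has all 8 skills (the largest, F, has 7), so 2 is optimal.

2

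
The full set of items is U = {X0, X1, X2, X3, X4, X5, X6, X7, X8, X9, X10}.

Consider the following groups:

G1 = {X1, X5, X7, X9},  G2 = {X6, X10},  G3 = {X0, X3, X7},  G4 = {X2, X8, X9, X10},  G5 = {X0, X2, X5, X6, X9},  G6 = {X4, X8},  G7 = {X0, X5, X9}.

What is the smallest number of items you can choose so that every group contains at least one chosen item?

The 4 items {X0, X6, X8, X9} hit every group.
No choice of 3 items meets every group, so 4 is the minimum.

4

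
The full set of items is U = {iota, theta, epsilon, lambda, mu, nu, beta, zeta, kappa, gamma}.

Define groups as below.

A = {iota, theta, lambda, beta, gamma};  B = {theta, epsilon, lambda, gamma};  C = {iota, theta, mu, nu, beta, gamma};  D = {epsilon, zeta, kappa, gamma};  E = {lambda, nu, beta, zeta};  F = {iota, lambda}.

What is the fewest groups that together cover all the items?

Take {B, C, D}. Their union is {iota, theta, epsilon, lambda, mu, nu, beta, zeta, kappa, gamma}, which is all 10 items.
Only C contains mu, so C is forced; the remaining 4 items need at least 2 more groups (each remaining group adds at most 3) — so at least 3 groups are needed, and 3 is optimal.

3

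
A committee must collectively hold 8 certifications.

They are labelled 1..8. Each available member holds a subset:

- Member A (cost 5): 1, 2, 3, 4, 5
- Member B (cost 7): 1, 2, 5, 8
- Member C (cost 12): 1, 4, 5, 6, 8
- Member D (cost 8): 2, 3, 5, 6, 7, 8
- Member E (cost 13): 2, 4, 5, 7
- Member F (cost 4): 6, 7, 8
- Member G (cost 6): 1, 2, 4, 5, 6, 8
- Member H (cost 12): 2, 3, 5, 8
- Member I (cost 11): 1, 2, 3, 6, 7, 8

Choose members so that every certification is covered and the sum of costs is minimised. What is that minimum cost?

9

A, F together cover every certification (A ∪ F = {1, 2, 3, 4, 5, 6, 7, 8}); total cost 5 + 4 = 9.
No covering selection has total cost below 9.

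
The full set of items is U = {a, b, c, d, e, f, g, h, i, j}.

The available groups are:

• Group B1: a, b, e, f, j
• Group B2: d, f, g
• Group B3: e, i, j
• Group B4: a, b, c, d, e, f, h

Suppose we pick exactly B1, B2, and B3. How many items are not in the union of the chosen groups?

2

Union of B1, B2, B3 = {a, b, d, e, f, g, i, j}.
Not covered: c, h — 2 items.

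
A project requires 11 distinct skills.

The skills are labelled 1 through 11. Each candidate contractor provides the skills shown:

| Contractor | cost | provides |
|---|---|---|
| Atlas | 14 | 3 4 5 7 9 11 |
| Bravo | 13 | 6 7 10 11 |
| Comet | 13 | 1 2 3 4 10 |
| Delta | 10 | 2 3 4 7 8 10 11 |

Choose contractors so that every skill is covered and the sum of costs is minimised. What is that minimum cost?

Atlas, Bravo, Comet, Delta together cover every skill (Atlas ∪ Bravo ∪ Comet ∪ Delta = {1, 2, 3, 4, 5, 6, 7, 8, 9, 10, 11}); total cost 14 + 13 + 13 + 10 = 50.
No covering selection has total cost below 50.

50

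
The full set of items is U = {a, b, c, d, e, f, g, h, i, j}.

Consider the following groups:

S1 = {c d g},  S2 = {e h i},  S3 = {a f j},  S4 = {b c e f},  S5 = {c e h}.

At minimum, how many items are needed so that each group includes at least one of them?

3

T = {c, e, f} meets every group (each contains at least one member of T), and |T| = 3.
The groups S1, S2, S3 are pairwise disjoint, so any hitting set needs a separate item for each — at least 3. Hence 3 is optimal.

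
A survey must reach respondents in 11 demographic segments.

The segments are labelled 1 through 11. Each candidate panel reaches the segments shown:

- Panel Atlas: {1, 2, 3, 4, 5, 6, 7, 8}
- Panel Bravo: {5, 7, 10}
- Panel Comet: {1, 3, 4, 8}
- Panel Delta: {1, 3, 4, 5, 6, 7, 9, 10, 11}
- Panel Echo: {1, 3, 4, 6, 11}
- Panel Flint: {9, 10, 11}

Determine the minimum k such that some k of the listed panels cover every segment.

Take {Atlas, Delta}. Their union is {1, 2, 3, 4, 5, 6, 7, 8, 9, 10, 11}, which is all 11 segments.
No single panel has all 11 segments (the largest, Delta, has 9), so 2 is optimal.

2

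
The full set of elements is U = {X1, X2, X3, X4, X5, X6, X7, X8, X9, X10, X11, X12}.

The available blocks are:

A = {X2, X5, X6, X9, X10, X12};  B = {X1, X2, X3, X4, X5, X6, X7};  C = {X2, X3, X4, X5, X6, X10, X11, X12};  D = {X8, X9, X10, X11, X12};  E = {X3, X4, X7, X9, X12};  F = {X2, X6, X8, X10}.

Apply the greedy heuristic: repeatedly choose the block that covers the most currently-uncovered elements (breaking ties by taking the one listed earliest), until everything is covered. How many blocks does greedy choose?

Greedy: pick C (covers 8 new) → pick B (covers 2 new) → pick D (covers 2 new). Total picks: 3.
(The true minimum cover uses only 2 blocks, so greedy is not optimal here.)

3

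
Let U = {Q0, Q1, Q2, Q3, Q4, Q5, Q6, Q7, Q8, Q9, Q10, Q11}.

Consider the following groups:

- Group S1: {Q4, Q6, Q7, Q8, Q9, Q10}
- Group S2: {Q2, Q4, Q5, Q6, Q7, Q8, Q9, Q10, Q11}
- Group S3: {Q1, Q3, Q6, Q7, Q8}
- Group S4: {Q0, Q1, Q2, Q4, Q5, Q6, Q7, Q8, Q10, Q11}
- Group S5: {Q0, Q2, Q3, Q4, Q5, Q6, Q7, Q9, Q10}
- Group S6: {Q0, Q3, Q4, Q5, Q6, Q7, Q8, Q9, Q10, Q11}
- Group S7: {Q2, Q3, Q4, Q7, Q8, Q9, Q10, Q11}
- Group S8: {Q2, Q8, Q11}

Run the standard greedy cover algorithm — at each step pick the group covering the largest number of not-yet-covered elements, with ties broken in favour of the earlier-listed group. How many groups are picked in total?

2

Greedy: pick S4 (covers 10 new) → pick S5 (covers 2 new). Total picks: 2.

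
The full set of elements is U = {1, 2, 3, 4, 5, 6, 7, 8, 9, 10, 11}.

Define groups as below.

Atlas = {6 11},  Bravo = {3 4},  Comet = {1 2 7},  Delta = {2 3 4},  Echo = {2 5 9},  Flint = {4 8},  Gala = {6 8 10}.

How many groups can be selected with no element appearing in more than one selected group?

Atlas, Comet, Flint are pairwise disjoint (Atlas={6,11}; Comet={1,2,7}; Flint={4,8}).
Every remaining group overlaps one of these, and no 4 of the listed groups are pairwise disjoint, so 3 is the maximum.

3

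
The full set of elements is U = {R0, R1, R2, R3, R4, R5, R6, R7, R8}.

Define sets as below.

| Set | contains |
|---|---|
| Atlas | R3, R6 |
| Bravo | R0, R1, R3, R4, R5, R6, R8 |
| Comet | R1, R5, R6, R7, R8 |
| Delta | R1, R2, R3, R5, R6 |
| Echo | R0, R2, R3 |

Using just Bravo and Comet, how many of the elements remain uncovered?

1

Union of Bravo, Comet = {R0, R1, R3, R4, R5, R6, R7, R8}.
Not covered: R2 — 1 element.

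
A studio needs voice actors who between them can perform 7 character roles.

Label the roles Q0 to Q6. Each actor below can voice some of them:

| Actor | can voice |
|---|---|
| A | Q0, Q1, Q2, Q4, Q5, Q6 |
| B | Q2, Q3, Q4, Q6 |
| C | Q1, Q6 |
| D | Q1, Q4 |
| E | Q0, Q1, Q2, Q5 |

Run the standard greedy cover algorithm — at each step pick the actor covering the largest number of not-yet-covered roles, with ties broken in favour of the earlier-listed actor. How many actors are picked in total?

2

Greedy: pick A (covers 6 new) → pick B (covers 1 new). Total picks: 2.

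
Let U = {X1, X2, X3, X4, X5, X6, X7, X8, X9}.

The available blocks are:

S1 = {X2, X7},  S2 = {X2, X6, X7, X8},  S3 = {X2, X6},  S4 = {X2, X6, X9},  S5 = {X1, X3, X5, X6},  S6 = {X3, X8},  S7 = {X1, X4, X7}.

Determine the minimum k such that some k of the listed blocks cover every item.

Take {S4, S5, S6, S7}. Their union is {X1, X2, X3, X4, X5, X6, X7, X8, X9}, which is all 9 items.
No 3 of the 7 blocks cover everything (all 35 combinations miss at least one item), so 4 is optimal.

4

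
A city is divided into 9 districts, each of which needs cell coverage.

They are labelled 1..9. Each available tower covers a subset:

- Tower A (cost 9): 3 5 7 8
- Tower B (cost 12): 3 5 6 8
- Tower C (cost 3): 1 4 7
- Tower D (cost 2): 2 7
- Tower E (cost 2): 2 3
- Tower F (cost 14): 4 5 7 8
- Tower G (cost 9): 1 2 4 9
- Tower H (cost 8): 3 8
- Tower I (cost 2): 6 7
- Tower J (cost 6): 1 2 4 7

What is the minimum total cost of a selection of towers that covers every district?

A, G, I together cover every district (A ∪ G ∪ I = {1, 2, 3, 4, 5, 6, 7, 8, 9}); total cost 9 + 9 + 2 = 20.
The greedy pick C, E, I, A, G costs 25; no covering selection beats 20.

20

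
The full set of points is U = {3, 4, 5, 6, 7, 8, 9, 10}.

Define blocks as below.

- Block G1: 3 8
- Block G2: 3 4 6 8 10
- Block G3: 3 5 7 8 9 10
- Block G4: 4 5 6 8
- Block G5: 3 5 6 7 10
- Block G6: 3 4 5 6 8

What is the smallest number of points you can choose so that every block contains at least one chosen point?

H = {3, 4} meets every block (each contains at least one member of H), and |H| = 2.
No single point lies in every block, so at least 2 are needed and 2 is optimal.

2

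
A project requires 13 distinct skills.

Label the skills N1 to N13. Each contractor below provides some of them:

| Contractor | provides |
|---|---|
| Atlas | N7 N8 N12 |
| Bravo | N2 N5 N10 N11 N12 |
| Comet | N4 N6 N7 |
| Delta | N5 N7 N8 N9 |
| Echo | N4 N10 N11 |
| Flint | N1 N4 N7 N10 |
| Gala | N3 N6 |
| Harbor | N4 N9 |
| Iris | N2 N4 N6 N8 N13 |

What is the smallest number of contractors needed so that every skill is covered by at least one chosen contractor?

5

Take {Bravo, Delta, Flint, Gala, Iris}. Their union is {N1, N2, N3, N4, N5, N6, N7, N8, N9, N10, N11, N12, N13}, which is all 13 skills.
No 4 of the 9 contractors cover everything (all 126 combinations miss at least one skill), so 5 is optimal.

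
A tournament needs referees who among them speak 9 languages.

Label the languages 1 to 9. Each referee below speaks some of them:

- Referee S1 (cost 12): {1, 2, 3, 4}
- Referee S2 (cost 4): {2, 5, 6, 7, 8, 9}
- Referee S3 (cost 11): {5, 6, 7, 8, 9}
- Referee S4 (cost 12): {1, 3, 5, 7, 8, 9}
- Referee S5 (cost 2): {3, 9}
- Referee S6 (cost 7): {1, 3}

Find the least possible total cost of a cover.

16

S1, S2 together cover every language (S1 ∪ S2 = {1, 2, 3, 4, 5, 6, 7, 8, 9}); total cost 12 + 4 = 16.
The greedy pick S2, S5, S1 costs 18; no covering selection beats 16.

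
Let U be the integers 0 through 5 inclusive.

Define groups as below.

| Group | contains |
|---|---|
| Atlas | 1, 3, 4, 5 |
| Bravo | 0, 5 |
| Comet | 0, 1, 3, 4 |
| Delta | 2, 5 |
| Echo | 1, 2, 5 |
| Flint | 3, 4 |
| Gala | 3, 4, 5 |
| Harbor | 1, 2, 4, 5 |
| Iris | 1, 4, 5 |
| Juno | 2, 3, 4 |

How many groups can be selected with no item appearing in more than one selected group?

Delta, Flint are pairwise disjoint (Delta={2,5}; Flint={3,4}).
Every remaining group overlaps one of these, and no 3 of the listed groups are pairwise disjoint, so 2 is the maximum.

2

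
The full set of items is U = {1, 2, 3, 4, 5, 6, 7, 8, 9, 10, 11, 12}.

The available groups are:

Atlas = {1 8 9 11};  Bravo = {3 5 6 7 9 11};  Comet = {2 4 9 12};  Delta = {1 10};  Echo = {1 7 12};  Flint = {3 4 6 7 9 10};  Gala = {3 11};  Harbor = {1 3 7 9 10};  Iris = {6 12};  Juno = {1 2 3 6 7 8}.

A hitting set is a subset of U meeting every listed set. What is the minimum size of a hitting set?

Take H = {1, 3, 12}. Each listed group contains at least one of these, so H is a hitting set of size 3.
The groups Comet, Delta, Gala are pairwise disjoint, so any hitting set needs a separate item for each — at least 3. Hence 3 is optimal.

3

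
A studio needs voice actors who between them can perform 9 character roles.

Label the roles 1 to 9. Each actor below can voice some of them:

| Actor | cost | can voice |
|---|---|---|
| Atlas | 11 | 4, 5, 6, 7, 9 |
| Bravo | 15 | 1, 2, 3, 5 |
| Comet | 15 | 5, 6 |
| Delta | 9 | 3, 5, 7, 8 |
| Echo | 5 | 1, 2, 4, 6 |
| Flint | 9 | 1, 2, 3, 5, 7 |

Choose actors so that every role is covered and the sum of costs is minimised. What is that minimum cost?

Atlas, Delta, Echo together cover every role (Atlas ∪ Delta ∪ Echo = {1, 2, 3, 4, 5, 6, 7, 8, 9}); total cost 11 + 9 + 5 = 25.
No covering selection has total cost below 25.

25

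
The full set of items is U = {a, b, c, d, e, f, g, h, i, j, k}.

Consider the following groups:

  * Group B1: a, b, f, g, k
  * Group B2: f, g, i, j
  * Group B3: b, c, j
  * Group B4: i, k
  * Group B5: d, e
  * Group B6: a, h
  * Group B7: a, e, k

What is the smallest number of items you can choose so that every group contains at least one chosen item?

4

T = {a, b, e, i} meets every group (each contains at least one member of T), and |T| = 4.
The groups B3, B4, B5, B6 are pairwise disjoint, so any hitting set needs a separate item for each — at least 4. Hence 4 is optimal.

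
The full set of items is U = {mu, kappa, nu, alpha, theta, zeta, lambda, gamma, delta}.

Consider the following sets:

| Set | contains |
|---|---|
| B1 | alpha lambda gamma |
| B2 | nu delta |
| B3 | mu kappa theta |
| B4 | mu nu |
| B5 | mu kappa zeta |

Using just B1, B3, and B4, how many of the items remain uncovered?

2

Union of B1, B3, B4 = {mu, kappa, nu, alpha, theta, lambda, gamma}.
Not covered: zeta, delta — 2 items.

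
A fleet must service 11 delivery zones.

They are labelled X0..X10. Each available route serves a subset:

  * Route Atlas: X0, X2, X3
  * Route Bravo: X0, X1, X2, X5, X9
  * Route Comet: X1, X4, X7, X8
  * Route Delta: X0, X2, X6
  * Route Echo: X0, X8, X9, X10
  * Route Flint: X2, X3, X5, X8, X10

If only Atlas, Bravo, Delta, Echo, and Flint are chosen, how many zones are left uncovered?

2

Union of Atlas, Bravo, Delta, Echo, Flint = {X0, X1, X2, X3, X5, X6, X8, X9, X10}.
Not covered: X4, X7 — 2 zones.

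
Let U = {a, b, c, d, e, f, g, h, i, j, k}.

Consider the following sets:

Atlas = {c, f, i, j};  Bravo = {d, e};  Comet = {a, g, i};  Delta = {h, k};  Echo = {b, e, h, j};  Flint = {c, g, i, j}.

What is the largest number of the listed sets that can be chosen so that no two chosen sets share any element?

Atlas, Bravo, Delta are pairwise disjoint (Atlas={c,f,i,j}; Bravo={d,e}; Delta={h,k}).
Every remaining set overlaps one of these, and no 4 of the listed sets are pairwise disjoint, so 3 is the maximum.

3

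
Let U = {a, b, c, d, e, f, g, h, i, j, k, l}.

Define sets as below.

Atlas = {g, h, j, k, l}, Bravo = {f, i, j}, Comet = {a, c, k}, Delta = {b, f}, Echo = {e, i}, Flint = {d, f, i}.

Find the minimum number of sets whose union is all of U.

Atlas and Comet and Delta and Echo and Flint together: Atlas ∪ Comet ∪ Delta ∪ Echo ∪ Flint = {a, b, c, d, e, f, g, h, i, j, k, l} — every element is covered.
No 4 of the 6 sets cover everything (all 15 combinations miss at least one element), so 5 is optimal.

5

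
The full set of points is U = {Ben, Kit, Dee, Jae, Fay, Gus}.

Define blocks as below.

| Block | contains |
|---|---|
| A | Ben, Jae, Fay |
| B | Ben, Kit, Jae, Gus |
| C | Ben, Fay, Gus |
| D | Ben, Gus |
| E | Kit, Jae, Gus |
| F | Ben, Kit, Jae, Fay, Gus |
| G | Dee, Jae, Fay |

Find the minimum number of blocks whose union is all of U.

F and G cover everything between them: the union {Ben, Kit, Dee, Jae, Fay, Gus} is all of U.
No single block has all 6 points (the largest, F, has 5), so 2 is optimal.

2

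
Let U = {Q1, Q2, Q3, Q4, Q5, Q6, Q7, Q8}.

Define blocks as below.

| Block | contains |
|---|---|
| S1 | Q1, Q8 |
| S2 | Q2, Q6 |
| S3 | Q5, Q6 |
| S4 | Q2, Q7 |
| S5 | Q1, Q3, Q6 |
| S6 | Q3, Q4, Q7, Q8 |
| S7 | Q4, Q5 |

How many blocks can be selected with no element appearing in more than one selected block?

3

S1, S2, S7 are pairwise disjoint (S1={Q1,Q8}; S2={Q2,Q6}; S7={Q4,Q5}).
Every remaining block overlaps one of these, and no 4 of the listed blocks are pairwise disjoint, so 3 is the maximum.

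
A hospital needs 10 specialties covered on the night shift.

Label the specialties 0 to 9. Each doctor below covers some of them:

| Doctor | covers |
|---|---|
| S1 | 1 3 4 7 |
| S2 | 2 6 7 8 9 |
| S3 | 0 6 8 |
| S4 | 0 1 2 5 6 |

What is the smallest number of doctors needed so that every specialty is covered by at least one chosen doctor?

3

Take {S1, S2, S4}. Their union is {0, 1, 2, 3, 4, 5, 6, 7, 8, 9}, which is all 10 specialties.
Only S1 contains 3, so S1 is forced; the remaining 6 specialties need at least 2 more doctors (each remaining doctor adds at most 4) — so at least 3 doctors are needed, and 3 is optimal.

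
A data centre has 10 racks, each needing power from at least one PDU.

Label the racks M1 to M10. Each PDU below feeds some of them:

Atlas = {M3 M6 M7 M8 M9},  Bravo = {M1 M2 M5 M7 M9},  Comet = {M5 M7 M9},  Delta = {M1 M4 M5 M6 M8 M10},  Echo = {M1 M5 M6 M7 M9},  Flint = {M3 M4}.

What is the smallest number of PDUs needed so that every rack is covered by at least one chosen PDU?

3

Take {Bravo, Delta, Flint}. Their union is {M1, M2, M3, M4, M5, M6, M7, M8, M9, M10}, which is all 10 racks.
Only Bravo contains M2, so Bravo is forced; the remaining 5 racks need at least 2 more PDUs (each remaining PDU adds at most 4) — so at least 3 PDUs are needed, and 3 is optimal.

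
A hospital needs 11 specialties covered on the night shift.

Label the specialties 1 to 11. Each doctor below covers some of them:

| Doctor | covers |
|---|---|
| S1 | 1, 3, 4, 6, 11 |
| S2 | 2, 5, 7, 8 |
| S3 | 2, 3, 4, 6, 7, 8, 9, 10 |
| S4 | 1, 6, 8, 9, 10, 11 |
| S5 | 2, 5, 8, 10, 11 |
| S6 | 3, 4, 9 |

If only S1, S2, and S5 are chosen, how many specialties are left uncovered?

1

Union of S1, S2, S5 = {1, 2, 3, 4, 5, 6, 7, 8, 10, 11}.
Not covered: 9 — 1 specialty.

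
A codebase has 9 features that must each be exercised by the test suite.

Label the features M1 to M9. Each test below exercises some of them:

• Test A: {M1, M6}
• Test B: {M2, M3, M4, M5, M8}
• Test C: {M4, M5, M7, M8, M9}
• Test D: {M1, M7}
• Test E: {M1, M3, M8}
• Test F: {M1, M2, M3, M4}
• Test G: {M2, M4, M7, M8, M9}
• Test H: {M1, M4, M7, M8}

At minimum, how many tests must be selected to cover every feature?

A and C and F together: A ∪ C ∪ F = {M1, M2, M3, M4, M5, M6, M7, M8, M9} — every feature is covered.
Only A contains M6, so A is forced; the remaining 7 features need at least 2 more tests (each remaining test adds at most 5) — so at least 3 tests are needed, and 3 is optimal.

3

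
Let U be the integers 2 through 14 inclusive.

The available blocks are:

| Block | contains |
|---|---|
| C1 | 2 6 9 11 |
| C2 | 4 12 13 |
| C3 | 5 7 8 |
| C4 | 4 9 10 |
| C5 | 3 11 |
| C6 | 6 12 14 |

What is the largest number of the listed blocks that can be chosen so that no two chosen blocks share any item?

4

C3, C4, C5, C6 are pairwise disjoint (C3={5,7,8}; C4={4,9,10}; C5={3,11}; C6={6,12,14}).
Every remaining block overlaps one of these, and no 5 of the listed blocks are pairwise disjoint, so 4 is the maximum.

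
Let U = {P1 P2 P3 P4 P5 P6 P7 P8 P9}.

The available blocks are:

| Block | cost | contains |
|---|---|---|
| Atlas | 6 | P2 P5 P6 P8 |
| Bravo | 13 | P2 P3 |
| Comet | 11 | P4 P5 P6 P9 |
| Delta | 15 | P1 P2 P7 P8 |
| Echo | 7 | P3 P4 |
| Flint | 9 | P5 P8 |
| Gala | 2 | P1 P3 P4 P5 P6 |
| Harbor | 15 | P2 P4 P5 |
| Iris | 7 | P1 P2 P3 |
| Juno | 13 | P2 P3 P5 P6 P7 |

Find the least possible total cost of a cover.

Comet, Delta, Gala together cover every item (Comet ∪ Delta ∪ Gala = {P1, P2, P3, P4, P5, P6, P7, P8, P9}); total cost 11 + 15 + 2 = 28.
The greedy pick Gala, Atlas, Comet, Juno costs 32; no covering selection beats 28.

28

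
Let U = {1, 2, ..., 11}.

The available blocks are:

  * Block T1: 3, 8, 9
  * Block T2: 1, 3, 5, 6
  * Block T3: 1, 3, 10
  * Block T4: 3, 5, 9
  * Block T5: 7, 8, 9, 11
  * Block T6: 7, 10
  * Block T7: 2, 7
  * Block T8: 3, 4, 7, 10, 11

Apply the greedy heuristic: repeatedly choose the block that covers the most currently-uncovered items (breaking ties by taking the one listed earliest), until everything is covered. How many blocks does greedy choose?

Greedy: pick T8 (covers 5 new) → pick T2 (covers 3 new) → pick T1 (covers 2 new) → pick T7 (covers 1 new). Total picks: 4.

4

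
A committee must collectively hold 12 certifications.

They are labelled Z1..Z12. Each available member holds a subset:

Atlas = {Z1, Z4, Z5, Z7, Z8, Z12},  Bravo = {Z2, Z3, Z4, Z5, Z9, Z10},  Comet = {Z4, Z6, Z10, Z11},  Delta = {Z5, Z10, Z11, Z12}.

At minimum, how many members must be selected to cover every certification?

Atlas and Bravo and Comet together: Atlas ∪ Bravo ∪ Comet = {Z1, Z2, Z3, Z4, Z5, Z6, Z7, Z8, Z9, Z10, Z11, Z12} — every certification is covered.
Only Atlas contains Z1, so Atlas is forced; the remaining 6 certifications need at least 2 more members (each remaining member adds at most 4) — so at least 3 members are needed, and 3 is optimal.

3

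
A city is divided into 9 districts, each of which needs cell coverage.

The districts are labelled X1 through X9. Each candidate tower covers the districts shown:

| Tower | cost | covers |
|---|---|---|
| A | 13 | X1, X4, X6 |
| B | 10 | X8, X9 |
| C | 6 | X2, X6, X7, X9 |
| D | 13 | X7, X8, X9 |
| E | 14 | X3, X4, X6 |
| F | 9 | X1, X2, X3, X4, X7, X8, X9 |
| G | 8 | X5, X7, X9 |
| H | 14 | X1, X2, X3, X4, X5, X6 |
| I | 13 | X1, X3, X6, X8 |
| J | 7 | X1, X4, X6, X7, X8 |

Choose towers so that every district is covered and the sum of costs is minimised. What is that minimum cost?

23

C, F, G together cover every district (C ∪ F ∪ G = {X1, X2, X3, X4, X5, X6, X7, X8, X9}); total cost 6 + 9 + 8 = 23.
No covering selection has total cost below 23.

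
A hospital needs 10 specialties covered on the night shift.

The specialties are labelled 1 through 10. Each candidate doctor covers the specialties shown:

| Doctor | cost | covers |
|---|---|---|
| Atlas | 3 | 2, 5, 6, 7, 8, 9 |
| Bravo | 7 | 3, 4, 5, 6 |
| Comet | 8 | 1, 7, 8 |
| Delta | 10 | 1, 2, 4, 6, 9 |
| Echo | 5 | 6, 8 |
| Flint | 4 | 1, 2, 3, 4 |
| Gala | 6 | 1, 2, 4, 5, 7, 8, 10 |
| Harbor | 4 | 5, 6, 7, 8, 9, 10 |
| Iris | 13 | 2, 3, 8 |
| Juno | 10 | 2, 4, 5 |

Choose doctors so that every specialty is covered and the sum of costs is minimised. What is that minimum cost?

Flint, Harbor together cover every specialty (Flint ∪ Harbor = {1, 2, 3, 4, 5, 6, 7, 8, 9, 10}); total cost 4 + 4 = 8.
The greedy pick Atlas, Flint, Harbor costs 11; no covering selection beats 8.

8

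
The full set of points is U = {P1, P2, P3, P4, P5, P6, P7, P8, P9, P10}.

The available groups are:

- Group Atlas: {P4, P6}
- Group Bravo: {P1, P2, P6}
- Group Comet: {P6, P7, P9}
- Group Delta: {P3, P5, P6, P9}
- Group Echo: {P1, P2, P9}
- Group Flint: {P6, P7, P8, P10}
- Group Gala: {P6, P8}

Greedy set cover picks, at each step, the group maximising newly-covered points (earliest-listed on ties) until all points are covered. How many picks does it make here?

Greedy: pick Delta (covers 4 new) → pick Flint (covers 3 new) → pick Bravo (covers 2 new) → pick Atlas (covers 1 new). Total picks: 4.

4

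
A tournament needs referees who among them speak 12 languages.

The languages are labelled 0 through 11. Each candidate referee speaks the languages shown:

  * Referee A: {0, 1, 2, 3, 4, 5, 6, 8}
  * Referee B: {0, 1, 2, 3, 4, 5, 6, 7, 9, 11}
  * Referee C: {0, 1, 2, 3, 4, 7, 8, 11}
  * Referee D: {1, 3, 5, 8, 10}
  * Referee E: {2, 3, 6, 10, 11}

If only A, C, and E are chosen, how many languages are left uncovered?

1

Union of A, C, E = {0, 1, 2, 3, 4, 5, 6, 7, 8, 10, 11}.
Not covered: 9 — 1 language.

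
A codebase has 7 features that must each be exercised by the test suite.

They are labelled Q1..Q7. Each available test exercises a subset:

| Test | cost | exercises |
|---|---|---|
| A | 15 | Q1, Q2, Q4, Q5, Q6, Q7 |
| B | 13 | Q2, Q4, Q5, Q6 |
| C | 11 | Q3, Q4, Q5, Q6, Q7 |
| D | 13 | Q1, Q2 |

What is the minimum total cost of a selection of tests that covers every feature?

C, D together cover every feature (C ∪ D = {Q1, Q2, Q3, Q4, Q5, Q6, Q7}); total cost 11 + 13 = 24.
No covering selection has total cost below 24.

24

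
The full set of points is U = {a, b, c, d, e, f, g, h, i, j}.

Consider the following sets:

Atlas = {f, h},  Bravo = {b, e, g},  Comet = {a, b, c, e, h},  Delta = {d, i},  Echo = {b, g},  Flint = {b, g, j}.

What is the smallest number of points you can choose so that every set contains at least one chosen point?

3

The 3 points {b, f, i} hit every set.
The sets Atlas, Delta, Echo are pairwise disjoint, so any hitting set needs a separate point for each — at least 3. Hence 3 is optimal.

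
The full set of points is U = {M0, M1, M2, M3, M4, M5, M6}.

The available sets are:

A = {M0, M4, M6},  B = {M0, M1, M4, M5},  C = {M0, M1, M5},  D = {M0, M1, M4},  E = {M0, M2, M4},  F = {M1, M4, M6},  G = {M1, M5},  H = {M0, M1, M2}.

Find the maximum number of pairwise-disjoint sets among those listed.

2

A, G are pairwise disjoint (A={M0,M4,M6}; G={M1,M5}).
Every remaining set overlaps one of these, and no 3 of the listed sets are pairwise disjoint, so 2 is the maximum.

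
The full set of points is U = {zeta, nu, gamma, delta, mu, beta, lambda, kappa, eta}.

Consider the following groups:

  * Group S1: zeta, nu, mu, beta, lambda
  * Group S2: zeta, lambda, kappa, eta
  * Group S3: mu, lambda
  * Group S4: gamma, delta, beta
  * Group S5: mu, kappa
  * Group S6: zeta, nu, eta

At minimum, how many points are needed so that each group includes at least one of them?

3

Take H = {zeta, gamma, mu}. Each listed group contains at least one of these, so H is a hitting set of size 3.
The groups S3, S4, S6 are pairwise disjoint, so any hitting set needs a separate point for each — at least 3. Hence 3 is optimal.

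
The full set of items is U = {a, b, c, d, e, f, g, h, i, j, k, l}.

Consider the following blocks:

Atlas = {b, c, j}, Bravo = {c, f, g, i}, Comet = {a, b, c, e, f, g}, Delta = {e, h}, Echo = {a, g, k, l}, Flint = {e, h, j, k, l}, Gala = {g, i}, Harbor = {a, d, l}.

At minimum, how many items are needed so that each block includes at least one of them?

T = {b, e, i, l} meets every block (each contains at least one member of T), and |T| = 4.
The blocks Atlas, Delta, Gala, Harbor are pairwise disjoint, so any hitting set needs a separate item for each — at least 4. Hence 4 is optimal.

4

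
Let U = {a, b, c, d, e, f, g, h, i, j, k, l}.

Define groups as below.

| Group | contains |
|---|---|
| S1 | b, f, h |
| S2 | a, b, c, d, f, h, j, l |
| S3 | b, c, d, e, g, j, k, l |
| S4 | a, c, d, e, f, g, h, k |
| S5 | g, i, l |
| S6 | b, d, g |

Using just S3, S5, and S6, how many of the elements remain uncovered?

Union of S3, S5, S6 = {b, c, d, e, g, i, j, k, l}.
Not covered: a, f, h — 3 elements.

3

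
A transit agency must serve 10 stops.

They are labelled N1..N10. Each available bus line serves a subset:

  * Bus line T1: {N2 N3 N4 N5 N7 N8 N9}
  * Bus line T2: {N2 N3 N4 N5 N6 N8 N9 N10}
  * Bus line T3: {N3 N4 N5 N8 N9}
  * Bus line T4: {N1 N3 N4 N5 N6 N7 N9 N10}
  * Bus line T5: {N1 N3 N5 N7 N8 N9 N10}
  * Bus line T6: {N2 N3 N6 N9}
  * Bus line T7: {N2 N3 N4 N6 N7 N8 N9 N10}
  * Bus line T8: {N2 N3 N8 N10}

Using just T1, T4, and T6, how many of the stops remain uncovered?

Union of T1, T4, T6 = {N1, N2, N3, N4, N5, N6, N7, N8, N9, N10} — that's every stop, so 0 are uncovered.

0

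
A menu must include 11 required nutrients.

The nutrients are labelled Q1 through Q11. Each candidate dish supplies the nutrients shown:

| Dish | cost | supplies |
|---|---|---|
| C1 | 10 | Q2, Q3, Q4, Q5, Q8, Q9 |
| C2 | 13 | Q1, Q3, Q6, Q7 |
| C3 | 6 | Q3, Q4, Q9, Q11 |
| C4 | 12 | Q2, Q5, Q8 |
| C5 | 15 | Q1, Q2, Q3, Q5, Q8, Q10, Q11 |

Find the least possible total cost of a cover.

34

C2, C3, C5 together cover every nutrient (C2 ∪ C3 ∪ C5 = {Q1, Q2, Q3, Q4, Q5, Q6, Q7, Q8, Q9, Q10, Q11}); total cost 13 + 6 + 15 = 34.
No covering selection has total cost below 34.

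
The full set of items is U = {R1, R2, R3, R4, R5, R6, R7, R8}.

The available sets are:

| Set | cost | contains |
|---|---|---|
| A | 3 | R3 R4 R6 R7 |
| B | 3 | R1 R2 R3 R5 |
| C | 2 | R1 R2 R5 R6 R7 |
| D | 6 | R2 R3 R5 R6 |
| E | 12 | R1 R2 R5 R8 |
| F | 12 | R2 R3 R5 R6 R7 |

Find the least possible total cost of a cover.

15

A, E together cover every item (A ∪ E = {R1, R2, R3, R4, R5, R6, R7, R8}); total cost 3 + 12 = 15.
The greedy pick C, A, E costs 17; no covering selection beats 15.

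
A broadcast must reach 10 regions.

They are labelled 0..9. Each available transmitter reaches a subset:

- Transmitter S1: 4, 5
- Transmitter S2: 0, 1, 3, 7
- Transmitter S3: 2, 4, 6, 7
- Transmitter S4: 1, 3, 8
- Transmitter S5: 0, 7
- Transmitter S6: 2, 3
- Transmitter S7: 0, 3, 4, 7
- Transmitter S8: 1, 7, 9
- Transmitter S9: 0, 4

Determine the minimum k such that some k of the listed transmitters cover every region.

5

Take {S1, S2, S3, S4, S8}. Their union is {0, 1, 2, 3, 4, 5, 6, 7, 8, 9}, which is all 10 regions.
No 4 of the 9 transmitters cover everything (all 126 combinations miss at least one region), so 5 is optimal.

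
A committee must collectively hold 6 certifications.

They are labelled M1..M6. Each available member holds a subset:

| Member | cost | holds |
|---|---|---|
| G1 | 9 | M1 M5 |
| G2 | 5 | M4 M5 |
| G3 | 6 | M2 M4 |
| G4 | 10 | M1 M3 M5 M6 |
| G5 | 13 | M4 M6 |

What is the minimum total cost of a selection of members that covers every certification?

G3, G4 together cover every certification (G3 ∪ G4 = {M1, M2, M3, M4, M5, M6}); total cost 6 + 10 = 16.
The greedy pick G2, G4, G3 costs 21; no covering selection beats 16.

16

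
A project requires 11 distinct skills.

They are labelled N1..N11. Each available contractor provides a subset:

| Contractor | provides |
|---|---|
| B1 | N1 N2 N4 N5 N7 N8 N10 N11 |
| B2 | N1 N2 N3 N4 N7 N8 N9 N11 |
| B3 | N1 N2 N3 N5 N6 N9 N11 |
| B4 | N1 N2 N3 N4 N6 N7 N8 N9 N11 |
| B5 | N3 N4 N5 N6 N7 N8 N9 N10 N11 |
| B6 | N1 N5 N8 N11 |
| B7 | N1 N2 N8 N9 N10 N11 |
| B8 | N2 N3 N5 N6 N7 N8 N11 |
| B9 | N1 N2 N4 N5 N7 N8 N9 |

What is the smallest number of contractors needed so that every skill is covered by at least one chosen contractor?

B1 and B3 together: B1 ∪ B3 = {N1, N2, N3, N4, N5, N6, N7, N8, N9, N10, N11} — every skill is covered.
No single contractor has all 11 skills (the largest, B4, has 9), so 2 is optimal.

2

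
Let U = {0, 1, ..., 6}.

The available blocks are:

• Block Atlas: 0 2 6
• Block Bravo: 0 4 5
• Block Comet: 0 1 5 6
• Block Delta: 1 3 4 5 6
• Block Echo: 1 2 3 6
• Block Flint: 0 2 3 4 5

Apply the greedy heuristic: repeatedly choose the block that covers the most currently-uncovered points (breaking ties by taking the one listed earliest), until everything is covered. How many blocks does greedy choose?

Greedy: pick Delta (covers 5 new) → pick Atlas (covers 2 new). Total picks: 2.

2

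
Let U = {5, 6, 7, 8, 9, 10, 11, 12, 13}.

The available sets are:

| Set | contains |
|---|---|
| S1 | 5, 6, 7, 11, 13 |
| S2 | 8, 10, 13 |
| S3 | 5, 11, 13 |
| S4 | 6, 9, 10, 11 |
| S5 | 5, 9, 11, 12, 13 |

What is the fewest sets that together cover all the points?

3

Take {S1, S2, S5}. Their union is {5, 6, 7, 8, 9, 10, 11, 12, 13}, which is all 9 points.
Only S1 contains 7, so S1 is forced; the remaining 4 points need at least 2 more sets (each remaining set adds at most 2) — so at least 3 sets are needed, and 3 is optimal.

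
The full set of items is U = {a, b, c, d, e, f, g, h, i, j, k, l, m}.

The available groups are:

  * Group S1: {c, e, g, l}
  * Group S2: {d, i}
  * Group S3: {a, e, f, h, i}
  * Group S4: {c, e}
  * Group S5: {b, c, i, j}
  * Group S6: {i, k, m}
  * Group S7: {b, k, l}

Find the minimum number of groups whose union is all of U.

S1 and S2 and S3 and S5 and S6 together: S1 ∪ S2 ∪ S3 ∪ S5 ∪ S6 = {a, b, c, d, e, f, g, h, i, j, k, l, m} — every item is covered.
No 4 of the 7 groups cover everything (all 35 combinations miss at least one item), so 5 is optimal.

5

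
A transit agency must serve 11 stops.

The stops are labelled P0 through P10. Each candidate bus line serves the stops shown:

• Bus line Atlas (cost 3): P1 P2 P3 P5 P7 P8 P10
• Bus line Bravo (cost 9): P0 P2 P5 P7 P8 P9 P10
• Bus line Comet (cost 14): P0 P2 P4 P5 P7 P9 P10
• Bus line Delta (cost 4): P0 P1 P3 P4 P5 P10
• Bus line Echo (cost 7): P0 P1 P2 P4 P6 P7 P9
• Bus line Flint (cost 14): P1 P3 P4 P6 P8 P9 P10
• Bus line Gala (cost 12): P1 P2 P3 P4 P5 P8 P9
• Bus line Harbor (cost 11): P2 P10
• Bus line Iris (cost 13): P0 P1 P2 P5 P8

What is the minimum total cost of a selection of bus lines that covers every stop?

Atlas, Echo together cover every stop (Atlas ∪ Echo = {P0, P1, P2, P3, P4, P5, P6, P7, P8, P9, P10}); total cost 3 + 7 = 10.
No covering selection has total cost below 10.

10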